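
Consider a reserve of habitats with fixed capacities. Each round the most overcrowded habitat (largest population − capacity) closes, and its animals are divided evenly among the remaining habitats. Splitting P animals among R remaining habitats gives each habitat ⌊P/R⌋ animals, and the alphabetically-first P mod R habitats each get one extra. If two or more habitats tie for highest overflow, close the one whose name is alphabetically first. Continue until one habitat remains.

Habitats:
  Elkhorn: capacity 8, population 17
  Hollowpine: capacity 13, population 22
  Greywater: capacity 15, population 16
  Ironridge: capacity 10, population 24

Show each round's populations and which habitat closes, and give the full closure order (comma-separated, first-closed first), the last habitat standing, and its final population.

Closure order: Ironridge, Elkhorn, Hollowpine
Last habitat: Greywater with 79 animals

Round 1: Elkhorn=17 Greywater=16 Hollowpine=22 Ironridge=24 → close Ironridge (overflow 14)
  24÷3 = 8 each, +1 to first 0
Round 2: Elkhorn=25 Greywater=24 Hollowpine=30 → close Elkhorn (overflow 17)
  25÷2 = 12 each, +1 to first 1
Round 3: Greywater=37 Hollowpine=42 → close Hollowpine (overflow 29)
  42÷1 = 42 each, +1 to first 0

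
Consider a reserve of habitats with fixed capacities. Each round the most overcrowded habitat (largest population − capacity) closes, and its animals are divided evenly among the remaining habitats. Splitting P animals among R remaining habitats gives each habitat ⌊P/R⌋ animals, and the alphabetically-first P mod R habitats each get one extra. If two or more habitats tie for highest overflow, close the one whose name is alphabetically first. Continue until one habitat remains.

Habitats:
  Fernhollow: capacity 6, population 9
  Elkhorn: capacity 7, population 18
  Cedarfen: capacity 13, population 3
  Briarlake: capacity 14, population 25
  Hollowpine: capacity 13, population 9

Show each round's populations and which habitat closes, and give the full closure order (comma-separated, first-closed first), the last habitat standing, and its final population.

Round 1: Briarlake=25 Cedarfen=3 Elkhorn=18 Fernhollow=9 Hollowpine=9 → close Briarlake (overflow 11)
  25÷4 = 6 each, +1 to first 1
Round 2: Cedarfen=10 Elkhorn=24 Fernhollow=15 Hollowpine=15 → close Elkhorn (overflow 17)
  24÷3 = 8 each, +1 to first 0
Round 3: Cedarfen=18 Fernhollow=23 Hollowpine=23 → close Fernhollow (overflow 17)
  23÷2 = 11 each, +1 to first 1
Round 4: Cedarfen=30 Hollowpine=34 → close Hollowpine (overflow 21)
  34÷1 = 34 each, +1 to first 0

Closure order: Briarlake, Elkhorn, Fernhollow, Hollowpine
Last habitat: Cedarfen with 64 animals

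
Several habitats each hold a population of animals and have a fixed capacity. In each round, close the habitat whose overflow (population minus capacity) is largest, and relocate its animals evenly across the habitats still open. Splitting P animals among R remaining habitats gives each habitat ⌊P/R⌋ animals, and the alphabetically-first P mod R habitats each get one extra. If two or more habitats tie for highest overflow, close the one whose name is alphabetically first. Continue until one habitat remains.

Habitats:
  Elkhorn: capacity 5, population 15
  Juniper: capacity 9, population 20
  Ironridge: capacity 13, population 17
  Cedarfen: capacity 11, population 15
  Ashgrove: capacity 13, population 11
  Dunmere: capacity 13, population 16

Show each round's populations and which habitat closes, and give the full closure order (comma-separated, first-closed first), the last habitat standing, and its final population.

Closure order: Juniper, Elkhorn, Cedarfen, Dunmere, Ironridge
Last habitat: Ashgrove with 94 animals

Round 1: Ashgrove=11 Cedarfen=15 Dunmere=16 Elkhorn=15 Ironridge=17 Juniper=20 → close Juniper (overflow 11)
  20÷5 = 4 each, +1 to first 0
Round 2: Ashgrove=15 Cedarfen=19 Dunmere=20 Elkhorn=19 Ironridge=21 → close Elkhorn (overflow 14)
  19÷4 = 4 each, +1 to first 3
Round 3: Ashgrove=20 Cedarfen=24 Dunmere=25 Ironridge=25 → close Cedarfen (overflow 13)
  24÷3 = 8 each, +1 to first 0
Round 4: Ashgrove=28 Dunmere=33 Ironridge=33 → close Dunmere (overflow 20)
  33÷2 = 16 each, +1 to first 1
Round 5: Ashgrove=45 Ironridge=49 → close Ironridge (overflow 36)
  49÷1 = 49 each, +1 to first 0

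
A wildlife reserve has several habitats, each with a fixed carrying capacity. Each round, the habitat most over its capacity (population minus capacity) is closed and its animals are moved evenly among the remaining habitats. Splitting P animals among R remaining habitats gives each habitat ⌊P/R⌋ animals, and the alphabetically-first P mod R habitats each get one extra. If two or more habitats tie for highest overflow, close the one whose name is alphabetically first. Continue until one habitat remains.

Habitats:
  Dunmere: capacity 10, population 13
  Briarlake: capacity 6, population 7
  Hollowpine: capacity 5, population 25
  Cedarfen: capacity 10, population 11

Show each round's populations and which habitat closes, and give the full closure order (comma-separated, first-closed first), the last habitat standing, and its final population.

Round 1: Briarlake=7 Cedarfen=11 Dunmere=13 Hollowpine=25 → close Hollowpine (overflow 20)
  25÷3 = 8 each, +1 to first 1
Round 2: Briarlake=16 Cedarfen=19 Dunmere=21 → close Dunmere (overflow 11)
  21÷2 = 10 each, +1 to first 1
Round 3: Briarlake=27 Cedarfen=29 → close Briarlake (overflow 21)
  27÷1 = 27 each, +1 to first 0

Closure order: Hollowpine, Dunmere, Briarlake
Last habitat: Cedarfen with 56 animals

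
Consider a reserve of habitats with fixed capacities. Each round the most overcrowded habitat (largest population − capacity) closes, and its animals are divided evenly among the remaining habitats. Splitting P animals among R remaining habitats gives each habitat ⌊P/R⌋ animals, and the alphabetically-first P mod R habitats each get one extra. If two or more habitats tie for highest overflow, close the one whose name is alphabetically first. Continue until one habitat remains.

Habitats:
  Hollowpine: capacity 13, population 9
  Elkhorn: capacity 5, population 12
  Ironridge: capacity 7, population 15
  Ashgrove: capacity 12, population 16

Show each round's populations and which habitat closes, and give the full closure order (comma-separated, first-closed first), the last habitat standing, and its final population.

Round 1: Ashgrove=16 Elkhorn=12 Hollowpine=9 Ironridge=15 → close Ironridge (overflow 8)
  15÷3 = 5 each, +1 to first 0
Round 2: Ashgrove=21 Elkhorn=17 Hollowpine=14 → close Elkhorn (overflow 12)
  17÷2 = 8 each, +1 to first 1
Round 3: Ashgrove=30 Hollowpine=22 → close Ashgrove (overflow 18)
  30÷1 = 30 each, +1 to first 0

Closure order: Ironridge, Elkhorn, Ashgrove
Last habitat: Hollowpine with 52 animals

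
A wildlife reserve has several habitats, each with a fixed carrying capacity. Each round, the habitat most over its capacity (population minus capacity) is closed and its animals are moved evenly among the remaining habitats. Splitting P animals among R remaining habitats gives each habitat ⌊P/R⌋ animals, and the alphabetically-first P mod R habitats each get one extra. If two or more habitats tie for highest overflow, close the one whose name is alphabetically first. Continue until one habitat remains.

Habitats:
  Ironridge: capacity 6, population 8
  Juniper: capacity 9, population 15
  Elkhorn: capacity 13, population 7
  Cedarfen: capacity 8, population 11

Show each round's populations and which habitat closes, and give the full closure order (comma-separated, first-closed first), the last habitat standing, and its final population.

Round 1: Cedarfen=11 Elkhorn=7 Ironridge=8 Juniper=15 → close Juniper (overflow 6)
  15÷3 = 5 each, +1 to first 0
Round 2: Cedarfen=16 Elkhorn=12 Ironridge=13 → close Cedarfen (overflow 8)
  16÷2 = 8 each, +1 to first 0
Round 3: Elkhorn=20 Ironridge=21 → close Ironridge (overflow 15)
  21÷1 = 21 each, +1 to first 0

Closure order: Juniper, Cedarfen, Ironridge
Last habitat: Elkhorn with 41 animals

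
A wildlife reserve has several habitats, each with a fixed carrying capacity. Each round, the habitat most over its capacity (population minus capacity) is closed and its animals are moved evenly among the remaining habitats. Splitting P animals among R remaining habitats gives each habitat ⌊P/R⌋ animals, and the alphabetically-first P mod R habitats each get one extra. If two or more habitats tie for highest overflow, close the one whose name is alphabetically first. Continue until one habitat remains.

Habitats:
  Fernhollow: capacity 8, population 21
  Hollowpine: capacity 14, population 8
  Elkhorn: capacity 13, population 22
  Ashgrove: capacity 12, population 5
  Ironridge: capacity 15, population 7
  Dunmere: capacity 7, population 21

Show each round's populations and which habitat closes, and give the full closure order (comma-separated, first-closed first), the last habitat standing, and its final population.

Closure order: Dunmere, Fernhollow, Elkhorn, Ashgrove, Hollowpine
Last habitat: Ironridge with 84 animals

Round 1: Ashgrove=5 Dunmere=21 Elkhorn=22 Fernhollow=21 Hollowpine=8 Ironridge=7 → close Dunmere (overflow 14)
  21÷5 = 4 each, +1 to first 1
Round 2: Ashgrove=10 Elkhorn=26 Fernhollow=25 Hollowpine=12 Ironridge=11 → close Fernhollow (overflow 17)
  25÷4 = 6 each, +1 to first 1
Round 3: Ashgrove=17 Elkhorn=32 Hollowpine=18 Ironridge=17 → close Elkhorn (overflow 19)
  32÷3 = 10 each, +1 to first 2
Round 4: Ashgrove=28 Hollowpine=29 Ironridge=27 → close Ashgrove (overflow 16)
  28÷2 = 14 each, +1 to first 0
Round 5: Hollowpine=43 Ironridge=41 → close Hollowpine (overflow 29)
  43÷1 = 43 each, +1 to first 0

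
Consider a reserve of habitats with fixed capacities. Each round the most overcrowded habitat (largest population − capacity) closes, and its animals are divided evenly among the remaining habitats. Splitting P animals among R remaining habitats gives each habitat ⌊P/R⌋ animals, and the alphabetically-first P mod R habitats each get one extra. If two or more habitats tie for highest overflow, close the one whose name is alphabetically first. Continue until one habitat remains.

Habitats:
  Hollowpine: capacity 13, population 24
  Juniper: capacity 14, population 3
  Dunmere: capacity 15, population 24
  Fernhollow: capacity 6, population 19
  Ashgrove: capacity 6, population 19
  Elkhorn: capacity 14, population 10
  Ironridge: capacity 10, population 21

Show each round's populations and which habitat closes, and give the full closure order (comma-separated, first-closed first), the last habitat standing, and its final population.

Round 1: Ashgrove=19 Dunmere=24 Elkhorn=10 Fernhollow=19 Hollowpine=24 Ironridge=21 Juniper=3 → close Ashgrove (overflow 13)
  19÷6 = 3 each, +1 to first 1
Round 2: Dunmere=28 Elkhorn=13 Fernhollow=22 Hollowpine=27 Ironridge=24 Juniper=6 → close Fernhollow (overflow 16)
  22÷5 = 4 each, +1 to first 2
Round 3: Dunmere=33 Elkhorn=18 Hollowpine=31 Ironridge=28 Juniper=10 → close Dunmere (overflow 18)
  33÷4 = 8 each, +1 to first 1
Round 4: Elkhorn=27 Hollowpine=39 Ironridge=36 Juniper=18 → close Hollowpine (overflow 26)
  39÷3 = 13 each, +1 to first 0
Round 5: Elkhorn=40 Ironridge=49 Juniper=31 → close Ironridge (overflow 39)
  49÷2 = 24 each, +1 to first 1
Round 6: Elkhorn=65 Juniper=55 → close Elkhorn (overflow 51)
  65÷1 = 65 each, +1 to first 0

Closure order: Ashgrove, Fernhollow, Dunmere, Hollowpine, Ironridge, Elkhorn
Last habitat: Juniper with 120 animals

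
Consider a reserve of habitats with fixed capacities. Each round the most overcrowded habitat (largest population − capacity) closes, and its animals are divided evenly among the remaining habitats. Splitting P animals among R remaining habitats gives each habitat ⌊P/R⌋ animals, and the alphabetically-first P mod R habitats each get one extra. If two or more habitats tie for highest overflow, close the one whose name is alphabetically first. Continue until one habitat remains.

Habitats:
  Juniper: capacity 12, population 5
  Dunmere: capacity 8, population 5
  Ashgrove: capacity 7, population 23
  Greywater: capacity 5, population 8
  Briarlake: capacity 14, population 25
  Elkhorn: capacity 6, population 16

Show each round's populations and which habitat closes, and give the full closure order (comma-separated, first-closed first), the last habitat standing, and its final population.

Round 1: Ashgrove=23 Briarlake=25 Dunmere=5 Elkhorn=16 Greywater=8 Juniper=5 → close Ashgrove (overflow 16)
  23÷5 = 4 each, +1 to first 3
Round 2: Briarlake=30 Dunmere=10 Elkhorn=21 Greywater=12 Juniper=9 → close Briarlake (overflow 16)
  30÷4 = 7 each, +1 to first 2
Round 3: Dunmere=18 Elkhorn=29 Greywater=19 Juniper=16 → close Elkhorn (overflow 23)
  29÷3 = 9 each, +1 to first 2
Round 4: Dunmere=28 Greywater=29 Juniper=25 → close Greywater (overflow 24)
  29÷2 = 14 each, +1 to first 1
Round 5: Dunmere=43 Juniper=39 → close Dunmere (overflow 35)
  43÷1 = 43 each, +1 to first 0

Closure order: Ashgrove, Briarlake, Elkhorn, Greywater, Dunmere
Last habitat: Juniper with 82 animals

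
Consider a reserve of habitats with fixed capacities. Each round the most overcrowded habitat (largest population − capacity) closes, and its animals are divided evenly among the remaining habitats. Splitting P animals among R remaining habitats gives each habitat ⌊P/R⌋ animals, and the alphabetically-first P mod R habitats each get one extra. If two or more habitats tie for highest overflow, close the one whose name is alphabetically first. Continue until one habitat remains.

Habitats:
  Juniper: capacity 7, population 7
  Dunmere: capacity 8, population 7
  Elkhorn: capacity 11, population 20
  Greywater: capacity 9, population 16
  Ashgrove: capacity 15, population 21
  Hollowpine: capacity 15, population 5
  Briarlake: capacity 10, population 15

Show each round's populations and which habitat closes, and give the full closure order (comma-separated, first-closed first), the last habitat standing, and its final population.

Round 1: Ashgrove=21 Briarlake=15 Dunmere=7 Elkhorn=20 Greywater=16 Hollowpine=5 Juniper=7 → close Elkhorn (overflow 9)
  20÷6 = 3 each, +1 to first 2
Round 2: Ashgrove=25 Briarlake=19 Dunmere=10 Greywater=19 Hollowpine=8 Juniper=10 → close Ashgrove (overflow 10)
  25÷5 = 5 each, +1 to first 0
Round 3: Briarlake=24 Dunmere=15 Greywater=24 Hollowpine=13 Juniper=15 → close Greywater (overflow 15)
  24÷4 = 6 each, +1 to first 0
Round 4: Briarlake=30 Dunmere=21 Hollowpine=19 Juniper=21 → close Briarlake (overflow 20)
  30÷3 = 10 each, +1 to first 0
Round 5: Dunmere=31 Hollowpine=29 Juniper=31 → close Juniper (overflow 24)
  31÷2 = 15 each, +1 to first 1
Round 6: Dunmere=47 Hollowpine=44 → close Dunmere (overflow 39)
  47÷1 = 47 each, +1 to first 0

Closure order: Elkhorn, Ashgrove, Greywater, Briarlake, Juniper, Dunmere
Last habitat: Hollowpine with 91 animals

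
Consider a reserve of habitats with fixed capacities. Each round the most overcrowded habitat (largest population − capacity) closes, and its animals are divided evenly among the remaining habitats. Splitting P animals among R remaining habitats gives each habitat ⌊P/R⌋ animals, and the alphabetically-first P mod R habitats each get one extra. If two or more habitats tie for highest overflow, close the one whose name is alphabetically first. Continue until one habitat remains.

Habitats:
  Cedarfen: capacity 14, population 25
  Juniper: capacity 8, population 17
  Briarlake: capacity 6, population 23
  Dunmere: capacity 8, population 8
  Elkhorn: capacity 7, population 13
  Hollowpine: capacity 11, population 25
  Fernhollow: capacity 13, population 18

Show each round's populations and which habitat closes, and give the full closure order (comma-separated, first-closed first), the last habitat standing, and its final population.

Closure order: Briarlake, Hollowpine, Cedarfen, Elkhorn, Fernhollow, Juniper
Last habitat: Dunmere with 129 animals

Round 1: Briarlake=23 Cedarfen=25 Dunmere=8 Elkhorn=13 Fernhollow=18 Hollowpine=25 Juniper=17 → close Briarlake (overflow 17)
  23÷6 = 3 each, +1 to first 5
Round 2: Cedarfen=29 Dunmere=12 Elkhorn=17 Fernhollow=22 Hollowpine=29 Juniper=20 → close Hollowpine (overflow 18)
  29÷5 = 5 each, +1 to first 4
Round 3: Cedarfen=35 Dunmere=18 Elkhorn=23 Fernhollow=28 Juniper=25 → close Cedarfen (overflow 21)
  35÷4 = 8 each, +1 to first 3
Round 4: Dunmere=27 Elkhorn=32 Fernhollow=37 Juniper=33 → close Elkhorn (overflow 25)
  32÷3 = 10 each, +1 to first 2
Round 5: Dunmere=38 Fernhollow=48 Juniper=43 → close Fernhollow (overflow 35)
  48÷2 = 24 each, +1 to first 0
Round 6: Dunmere=62 Juniper=67 → close Juniper (overflow 59)
  67÷1 = 67 each, +1 to first 0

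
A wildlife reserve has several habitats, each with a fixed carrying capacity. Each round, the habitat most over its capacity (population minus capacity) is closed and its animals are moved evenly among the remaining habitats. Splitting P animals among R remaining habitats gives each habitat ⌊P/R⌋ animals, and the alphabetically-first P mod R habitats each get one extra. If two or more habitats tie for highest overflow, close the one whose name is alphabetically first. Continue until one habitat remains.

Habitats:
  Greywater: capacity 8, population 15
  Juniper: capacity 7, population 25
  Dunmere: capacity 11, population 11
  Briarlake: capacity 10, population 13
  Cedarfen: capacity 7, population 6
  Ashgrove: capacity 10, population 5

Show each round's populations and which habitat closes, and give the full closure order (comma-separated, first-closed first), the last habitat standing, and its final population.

Closure order: Juniper, Greywater, Briarlake, Cedarfen, Dunmere
Last habitat: Ashgrove with 75 animals

Round 1: Ashgrove=5 Briarlake=13 Cedarfen=6 Dunmere=11 Greywater=15 Juniper=25 → close Juniper (overflow 18)
  25÷5 = 5 each, +1 to first 0
Round 2: Ashgrove=10 Briarlake=18 Cedarfen=11 Dunmere=16 Greywater=20 → close Greywater (overflow 12)
  20÷4 = 5 each, +1 to first 0
Round 3: Ashgrove=15 Briarlake=23 Cedarfen=16 Dunmere=21 → close Briarlake (overflow 13)
  23÷3 = 7 each, +1 to first 2
Round 4: Ashgrove=23 Cedarfen=24 Dunmere=28 → close Cedarfen (overflow 17)
  24÷2 = 12 each, +1 to first 0
Round 5: Ashgrove=35 Dunmere=40 → close Dunmere (overflow 29)
  40÷1 = 40 each, +1 to first 0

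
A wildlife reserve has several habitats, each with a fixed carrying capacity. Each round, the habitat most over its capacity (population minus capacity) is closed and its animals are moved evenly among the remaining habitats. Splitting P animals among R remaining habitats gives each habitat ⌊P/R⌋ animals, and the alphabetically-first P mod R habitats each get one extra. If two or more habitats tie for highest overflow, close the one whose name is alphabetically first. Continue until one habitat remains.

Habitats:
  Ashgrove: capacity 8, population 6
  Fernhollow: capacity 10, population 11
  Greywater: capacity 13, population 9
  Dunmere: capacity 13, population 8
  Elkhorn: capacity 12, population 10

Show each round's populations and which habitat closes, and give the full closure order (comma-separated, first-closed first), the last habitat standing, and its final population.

Closure order: Fernhollow, Ashgrove, Elkhorn, Dunmere
Last habitat: Greywater with 44 animals

Round 1: Ashgrove=6 Dunmere=8 Elkhorn=10 Fernhollow=11 Greywater=9 → close Fernhollow (overflow 1)
  11÷4 = 2 each, +1 to first 3
Round 2: Ashgrove=9 Dunmere=11 Elkhorn=13 Greywater=11 → close Ashgrove (overflow 1)
  9÷3 = 3 each, +1 to first 0
Round 3: Dunmere=14 Elkhorn=16 Greywater=14 → close Elkhorn (overflow 4)
  16÷2 = 8 each, +1 to first 0
Round 4: Dunmere=22 Greywater=22 → close Dunmere (overflow 9)
  22÷1 = 22 each, +1 to first 0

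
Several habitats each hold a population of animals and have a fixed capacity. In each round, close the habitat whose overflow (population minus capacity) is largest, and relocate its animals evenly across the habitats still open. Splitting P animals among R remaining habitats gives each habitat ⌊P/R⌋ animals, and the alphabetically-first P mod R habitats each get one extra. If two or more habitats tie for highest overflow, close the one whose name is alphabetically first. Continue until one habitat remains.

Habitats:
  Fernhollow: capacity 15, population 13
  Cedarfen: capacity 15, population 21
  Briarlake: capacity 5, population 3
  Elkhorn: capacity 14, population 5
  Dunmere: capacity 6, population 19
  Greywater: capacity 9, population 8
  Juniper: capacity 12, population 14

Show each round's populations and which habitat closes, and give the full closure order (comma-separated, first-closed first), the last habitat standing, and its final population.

Round 1: Briarlake=3 Cedarfen=21 Dunmere=19 Elkhorn=5 Fernhollow=13 Greywater=8 Juniper=14 → close Dunmere (overflow 13)
  19÷6 = 3 each, +1 to first 1
Round 2: Briarlake=7 Cedarfen=24 Elkhorn=8 Fernhollow=16 Greywater=11 Juniper=17 → close Cedarfen (overflow 9)
  24÷5 = 4 each, +1 to first 4
Round 3: Briarlake=12 Elkhorn=13 Fernhollow=21 Greywater=16 Juniper=21 → close Juniper (overflow 9)
  21÷4 = 5 each, +1 to first 1
Round 4: Briarlake=18 Elkhorn=18 Fernhollow=26 Greywater=21 → close Briarlake (overflow 13)
  18÷3 = 6 each, +1 to first 0
Round 5: Elkhorn=24 Fernhollow=32 Greywater=27 → close Greywater (overflow 18)
  27÷2 = 13 each, +1 to first 1
Round 6: Elkhorn=38 Fernhollow=45 → close Fernhollow (overflow 30)
  45÷1 = 45 each, +1 to first 0

Closure order: Dunmere, Cedarfen, Juniper, Briarlake, Greywater, Fernhollow
Last habitat: Elkhorn with 83 animals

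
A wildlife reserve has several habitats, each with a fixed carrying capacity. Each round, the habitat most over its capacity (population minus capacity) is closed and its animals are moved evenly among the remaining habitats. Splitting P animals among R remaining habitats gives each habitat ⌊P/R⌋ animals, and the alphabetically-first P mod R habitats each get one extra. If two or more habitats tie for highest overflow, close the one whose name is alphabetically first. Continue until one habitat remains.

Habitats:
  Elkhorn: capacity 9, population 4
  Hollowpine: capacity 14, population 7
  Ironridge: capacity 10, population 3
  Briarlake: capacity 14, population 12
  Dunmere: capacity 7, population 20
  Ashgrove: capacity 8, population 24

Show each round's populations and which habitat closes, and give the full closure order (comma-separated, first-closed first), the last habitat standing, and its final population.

Round 1: Ashgrove=24 Briarlake=12 Dunmere=20 Elkhorn=4 Hollowpine=7 Ironridge=3 → close Ashgrove (overflow 16)
  24÷5 = 4 each, +1 to first 4
Round 2: Briarlake=17 Dunmere=25 Elkhorn=9 Hollowpine=12 Ironridge=7 → close Dunmere (overflow 18)
  25÷4 = 6 each, +1 to first 1
Round 3: Briarlake=24 Elkhorn=15 Hollowpine=18 Ironridge=13 → close Briarlake (overflow 10)
  24÷3 = 8 each, +1 to first 0
Round 4: Elkhorn=23 Hollowpine=26 Ironridge=21 → close Elkhorn (overflow 14)
  23÷2 = 11 each, +1 to first 1
Round 5: Hollowpine=38 Ironridge=32 → close Hollowpine (overflow 24)
  38÷1 = 38 each, +1 to first 0

Closure order: Ashgrove, Dunmere, Briarlake, Elkhorn, Hollowpine
Last habitat: Ironridge with 70 animals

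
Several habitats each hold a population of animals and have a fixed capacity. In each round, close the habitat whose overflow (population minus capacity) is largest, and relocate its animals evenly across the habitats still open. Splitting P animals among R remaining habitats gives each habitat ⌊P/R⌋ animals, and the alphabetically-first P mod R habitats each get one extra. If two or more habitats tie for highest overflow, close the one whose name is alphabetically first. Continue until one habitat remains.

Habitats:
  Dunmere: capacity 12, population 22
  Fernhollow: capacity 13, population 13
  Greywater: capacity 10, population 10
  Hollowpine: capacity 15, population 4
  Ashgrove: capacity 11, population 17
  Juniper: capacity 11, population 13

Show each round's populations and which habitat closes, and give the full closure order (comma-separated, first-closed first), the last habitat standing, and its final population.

Closure order: Dunmere, Ashgrove, Fernhollow, Juniper, Greywater
Last habitat: Hollowpine with 79 animals

Round 1: Ashgrove=17 Dunmere=22 Fernhollow=13 Greywater=10 Hollowpine=4 Juniper=13 → close Dunmere (overflow 10)
  22÷5 = 4 each, +1 to first 2
Round 2: Ashgrove=22 Fernhollow=18 Greywater=14 Hollowpine=8 Juniper=17 → close Ashgrove (overflow 11)
  22÷4 = 5 each, +1 to first 2
Round 3: Fernhollow=24 Greywater=20 Hollowpine=13 Juniper=22 → close Fernhollow (overflow 11)
  24÷3 = 8 each, +1 to first 0
Round 4: Greywater=28 Hollowpine=21 Juniper=30 → close Juniper (overflow 19)
  30÷2 = 15 each, +1 to first 0
Round 5: Greywater=43 Hollowpine=36 → close Greywater (overflow 33)
  43÷1 = 43 each, +1 to first 0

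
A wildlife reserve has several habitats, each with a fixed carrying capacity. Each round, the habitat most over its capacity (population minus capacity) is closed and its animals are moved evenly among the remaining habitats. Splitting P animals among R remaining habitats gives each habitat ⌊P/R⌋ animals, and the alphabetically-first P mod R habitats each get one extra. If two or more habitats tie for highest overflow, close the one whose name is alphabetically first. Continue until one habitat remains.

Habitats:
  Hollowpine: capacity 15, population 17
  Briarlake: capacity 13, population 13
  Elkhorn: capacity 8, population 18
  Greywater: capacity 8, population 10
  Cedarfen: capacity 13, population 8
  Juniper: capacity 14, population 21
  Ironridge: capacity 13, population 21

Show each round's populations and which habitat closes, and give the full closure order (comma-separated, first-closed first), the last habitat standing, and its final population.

Closure order: Elkhorn, Ironridge, Juniper, Greywater, Hollowpine, Briarlake
Last habitat: Cedarfen with 108 animals

Round 1: Briarlake=13 Cedarfen=8 Elkhorn=18 Greywater=10 Hollowpine=17 Ironridge=21 Juniper=21 → close Elkhorn (overflow 10)
  18÷6 = 3 each, +1 to first 0
Round 2: Briarlake=16 Cedarfen=11 Greywater=13 Hollowpine=20 Ironridge=24 Juniper=24 → close Ironridge (overflow 11)
  24÷5 = 4 each, +1 to first 4
Round 3: Briarlake=21 Cedarfen=16 Greywater=18 Hollowpine=25 Juniper=28 → close Juniper (overflow 14)
  28÷4 = 7 each, +1 to first 0
Round 4: Briarlake=28 Cedarfen=23 Greywater=25 Hollowpine=32 → close Greywater (overflow 17)
  25÷3 = 8 each, +1 to first 1
Round 5: Briarlake=37 Cedarfen=31 Hollowpine=40 → close Hollowpine (overflow 25)
  40÷2 = 20 each, +1 to first 0
Round 6: Briarlake=57 Cedarfen=51 → close Briarlake (overflow 44)
  57÷1 = 57 each, +1 to first 0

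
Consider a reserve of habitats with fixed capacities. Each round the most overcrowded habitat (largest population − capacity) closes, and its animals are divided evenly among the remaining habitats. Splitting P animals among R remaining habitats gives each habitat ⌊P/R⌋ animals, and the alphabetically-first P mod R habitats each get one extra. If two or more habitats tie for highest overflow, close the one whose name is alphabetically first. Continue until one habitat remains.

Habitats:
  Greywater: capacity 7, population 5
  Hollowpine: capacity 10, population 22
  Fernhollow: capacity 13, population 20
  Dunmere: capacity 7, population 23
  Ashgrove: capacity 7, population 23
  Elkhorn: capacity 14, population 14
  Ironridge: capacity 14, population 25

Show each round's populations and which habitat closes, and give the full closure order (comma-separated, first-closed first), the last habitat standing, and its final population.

Round 1: Ashgrove=23 Dunmere=23 Elkhorn=14 Fernhollow=20 Greywater=5 Hollowpine=22 Ironridge=25 → close Ashgrove (overflow 16)
  23÷6 = 3 each, +1 to first 5
Round 2: Dunmere=27 Elkhorn=18 Fernhollow=24 Greywater=9 Hollowpine=26 Ironridge=28 → close Dunmere (overflow 20)
  27÷5 = 5 each, +1 to first 2
Round 3: Elkhorn=24 Fernhollow=30 Greywater=14 Hollowpine=31 Ironridge=33 → close Hollowpine (overflow 21)
  31÷4 = 7 each, +1 to first 3
Round 4: Elkhorn=32 Fernhollow=38 Greywater=22 Ironridge=40 → close Ironridge (overflow 26)
  40÷3 = 13 each, +1 to first 1
Round 5: Elkhorn=46 Fernhollow=51 Greywater=35 → close Fernhollow (overflow 38)
  51÷2 = 25 each, +1 to first 1
Round 6: Elkhorn=72 Greywater=60 → close Elkhorn (overflow 58)
  72÷1 = 72 each, +1 to first 0

Closure order: Ashgrove, Dunmere, Hollowpine, Ironridge, Fernhollow, Elkhorn
Last habitat: Greywater with 132 animals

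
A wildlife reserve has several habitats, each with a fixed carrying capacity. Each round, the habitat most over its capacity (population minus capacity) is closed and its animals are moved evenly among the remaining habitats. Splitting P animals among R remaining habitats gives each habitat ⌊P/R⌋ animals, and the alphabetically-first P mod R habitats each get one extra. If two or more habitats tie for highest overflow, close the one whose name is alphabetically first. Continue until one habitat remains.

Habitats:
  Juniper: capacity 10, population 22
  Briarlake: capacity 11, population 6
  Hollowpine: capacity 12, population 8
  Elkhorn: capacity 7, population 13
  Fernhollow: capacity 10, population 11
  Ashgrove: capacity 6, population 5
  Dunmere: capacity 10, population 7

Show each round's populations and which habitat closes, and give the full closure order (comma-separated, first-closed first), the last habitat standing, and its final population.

Round 1: Ashgrove=5 Briarlake=6 Dunmere=7 Elkhorn=13 Fernhollow=11 Hollowpine=8 Juniper=22 → close Juniper (overflow 12)
  22÷6 = 3 each, +1 to first 4
Round 2: Ashgrove=9 Briarlake=10 Dunmere=11 Elkhorn=17 Fernhollow=14 Hollowpine=11 → close Elkhorn (overflow 10)
  17÷5 = 3 each, +1 to first 2
Round 3: Ashgrove=13 Briarlake=14 Dunmere=14 Fernhollow=17 Hollowpine=14 → close Ashgrove (overflow 7)
  13÷4 = 3 each, +1 to first 1
Round 4: Briarlake=18 Dunmere=17 Fernhollow=20 Hollowpine=17 → close Fernhollow (overflow 10)
  20÷3 = 6 each, +1 to first 2
Round 5: Briarlake=25 Dunmere=24 Hollowpine=23 → close Briarlake (overflow 14)
  25÷2 = 12 each, +1 to first 1
Round 6: Dunmere=37 Hollowpine=35 → close Dunmere (overflow 27)
  37÷1 = 37 each, +1 to first 0

Closure order: Juniper, Elkhorn, Ashgrove, Fernhollow, Briarlake, Dunmere
Last habitat: Hollowpine with 72 animals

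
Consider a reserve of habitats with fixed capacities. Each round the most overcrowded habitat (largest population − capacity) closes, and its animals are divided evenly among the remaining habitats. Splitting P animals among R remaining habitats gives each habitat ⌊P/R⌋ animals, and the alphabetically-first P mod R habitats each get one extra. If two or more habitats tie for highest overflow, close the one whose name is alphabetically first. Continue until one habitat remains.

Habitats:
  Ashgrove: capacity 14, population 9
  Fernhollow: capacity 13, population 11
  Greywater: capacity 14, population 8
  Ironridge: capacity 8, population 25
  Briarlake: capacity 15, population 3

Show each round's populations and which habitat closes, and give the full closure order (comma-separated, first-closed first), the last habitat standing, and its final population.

Closure order: Ironridge, Fernhollow, Ashgrove, Greywater
Last habitat: Briarlake with 56 animals

Round 1: Ashgrove=9 Briarlake=3 Fernhollow=11 Greywater=8 Ironridge=25 → close Ironridge (overflow 17)
  25÷4 = 6 each, +1 to first 1
Round 2: Ashgrove=16 Briarlake=9 Fernhollow=17 Greywater=14 → close Fernhollow (overflow 4)
  17÷3 = 5 each, +1 to first 2
Round 3: Ashgrove=22 Briarlake=15 Greywater=19 → close Ashgrove (overflow 8)
  22÷2 = 11 each, +1 to first 0
Round 4: Briarlake=26 Greywater=30 → close Greywater (overflow 16)
  30÷1 = 30 each, +1 to first 0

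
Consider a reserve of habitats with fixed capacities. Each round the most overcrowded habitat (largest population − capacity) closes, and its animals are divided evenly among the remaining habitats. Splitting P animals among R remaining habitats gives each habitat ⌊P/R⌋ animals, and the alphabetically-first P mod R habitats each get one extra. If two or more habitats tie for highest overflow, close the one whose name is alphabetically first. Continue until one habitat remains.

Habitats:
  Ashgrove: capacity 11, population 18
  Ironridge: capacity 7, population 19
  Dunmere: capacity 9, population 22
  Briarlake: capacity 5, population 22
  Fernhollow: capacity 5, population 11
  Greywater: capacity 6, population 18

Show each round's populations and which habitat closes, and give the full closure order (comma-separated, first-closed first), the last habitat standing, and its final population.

Round 1: Ashgrove=18 Briarlake=22 Dunmere=22 Fernhollow=11 Greywater=18 Ironridge=19 → close Briarlake (overflow 17)
  22÷5 = 4 each, +1 to first 2
Round 2: Ashgrove=23 Dunmere=27 Fernhollow=15 Greywater=22 Ironridge=23 → close Dunmere (overflow 18)
  27÷4 = 6 each, +1 to first 3
Round 3: Ashgrove=30 Fernhollow=22 Greywater=29 Ironridge=29 → close Greywater (overflow 23)
  29÷3 = 9 each, +1 to first 2
Round 4: Ashgrove=40 Fernhollow=32 Ironridge=38 → close Ironridge (overflow 31)
  38÷2 = 19 each, +1 to first 0
Round 5: Ashgrove=59 Fernhollow=51 → close Ashgrove (overflow 48)
  59÷1 = 59 each, +1 to first 0

Closure order: Briarlake, Dunmere, Greywater, Ironridge, Ashgrove
Last habitat: Fernhollow with 110 animals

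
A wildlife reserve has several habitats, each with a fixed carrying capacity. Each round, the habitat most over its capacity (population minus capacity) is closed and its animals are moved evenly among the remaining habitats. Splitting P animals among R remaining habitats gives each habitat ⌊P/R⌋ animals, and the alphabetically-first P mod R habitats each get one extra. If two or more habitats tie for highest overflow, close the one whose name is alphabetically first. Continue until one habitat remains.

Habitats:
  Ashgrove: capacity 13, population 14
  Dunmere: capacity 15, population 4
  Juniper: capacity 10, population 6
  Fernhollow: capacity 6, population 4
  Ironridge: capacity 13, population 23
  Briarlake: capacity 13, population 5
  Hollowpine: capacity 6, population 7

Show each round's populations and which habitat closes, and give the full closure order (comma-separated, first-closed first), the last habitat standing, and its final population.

Closure order: Ironridge, Ashgrove, Hollowpine, Fernhollow, Juniper, Briarlake
Last habitat: Dunmere with 63 animals

Round 1: Ashgrove=14 Briarlake=5 Dunmere=4 Fernhollow=4 Hollowpine=7 Ironridge=23 Juniper=6 → close Ironridge (overflow 10)
  23÷6 = 3 each, +1 to first 5
Round 2: Ashgrove=18 Briarlake=9 Dunmere=8 Fernhollow=8 Hollowpine=11 Juniper=9 → close Ashgrove (overflow 5)
  18÷5 = 3 each, +1 to first 3
Round 3: Briarlake=13 Dunmere=12 Fernhollow=12 Hollowpine=14 Juniper=12 → close Hollowpine (overflow 8)
  14÷4 = 3 each, +1 to first 2
Round 4: Briarlake=17 Dunmere=16 Fernhollow=15 Juniper=15 → close Fernhollow (overflow 9)
  15÷3 = 5 each, +1 to first 0
Round 5: Briarlake=22 Dunmere=21 Juniper=20 → close Juniper (overflow 10)
  20÷2 = 10 each, +1 to first 0
Round 6: Briarlake=32 Dunmere=31 → close Briarlake (overflow 19)
  32÷1 = 32 each, +1 to first 0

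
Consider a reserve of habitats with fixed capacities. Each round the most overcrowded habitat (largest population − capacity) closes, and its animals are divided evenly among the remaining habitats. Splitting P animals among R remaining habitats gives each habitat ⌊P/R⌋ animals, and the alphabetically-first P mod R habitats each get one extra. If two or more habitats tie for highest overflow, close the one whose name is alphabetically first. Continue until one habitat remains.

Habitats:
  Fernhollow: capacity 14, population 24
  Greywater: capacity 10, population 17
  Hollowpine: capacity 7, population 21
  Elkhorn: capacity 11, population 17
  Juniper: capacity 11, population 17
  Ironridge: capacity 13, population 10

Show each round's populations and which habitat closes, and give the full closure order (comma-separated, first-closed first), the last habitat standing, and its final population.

Closure order: Hollowpine, Fernhollow, Elkhorn, Greywater, Juniper
Last habitat: Ironridge with 106 animals

Round 1: Elkhorn=17 Fernhollow=24 Greywater=17 Hollowpine=21 Ironridge=10 Juniper=17 → close Hollowpine (overflow 14)
  21÷5 = 4 each, +1 to first 1
Round 2: Elkhorn=22 Fernhollow=28 Greywater=21 Ironridge=14 Juniper=21 → close Fernhollow (overflow 14)
  28÷4 = 7 each, +1 to first 0
Round 3: Elkhorn=29 Greywater=28 Ironridge=21 Juniper=28 → close Elkhorn (overflow 18)
  29÷3 = 9 each, +1 to first 2
Round 4: Greywater=38 Ironridge=31 Juniper=37 → close Greywater (overflow 28)
  38÷2 = 19 each, +1 to first 0
Round 5: Ironridge=50 Juniper=56 → close Juniper (overflow 45)
  56÷1 = 56 each, +1 to first 0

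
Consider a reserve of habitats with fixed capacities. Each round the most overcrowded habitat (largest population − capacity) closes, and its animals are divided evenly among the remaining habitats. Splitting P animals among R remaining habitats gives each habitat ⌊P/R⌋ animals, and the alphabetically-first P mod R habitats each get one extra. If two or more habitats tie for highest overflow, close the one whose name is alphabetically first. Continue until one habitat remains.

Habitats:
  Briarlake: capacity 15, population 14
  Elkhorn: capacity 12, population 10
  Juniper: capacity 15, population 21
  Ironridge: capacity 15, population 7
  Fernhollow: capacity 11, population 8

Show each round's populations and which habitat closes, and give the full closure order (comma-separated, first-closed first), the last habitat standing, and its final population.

Closure order: Juniper, Briarlake, Elkhorn, Fernhollow
Last habitat: Ironridge with 60 animals

Round 1: Briarlake=14 Elkhorn=10 Fernhollow=8 Ironridge=7 Juniper=21 → close Juniper (overflow 6)
  21÷4 = 5 each, +1 to first 1
Round 2: Briarlake=20 Elkhorn=15 Fernhollow=13 Ironridge=12 → close Briarlake (overflow 5)
  20÷3 = 6 each, +1 to first 2
Round 3: Elkhorn=22 Fernhollow=20 Ironridge=18 → close Elkhorn (overflow 10)
  22÷2 = 11 each, +1 to first 0
Round 4: Fernhollow=31 Ironridge=29 → close Fernhollow (overflow 20)
  31÷1 = 31 each, +1 to first 0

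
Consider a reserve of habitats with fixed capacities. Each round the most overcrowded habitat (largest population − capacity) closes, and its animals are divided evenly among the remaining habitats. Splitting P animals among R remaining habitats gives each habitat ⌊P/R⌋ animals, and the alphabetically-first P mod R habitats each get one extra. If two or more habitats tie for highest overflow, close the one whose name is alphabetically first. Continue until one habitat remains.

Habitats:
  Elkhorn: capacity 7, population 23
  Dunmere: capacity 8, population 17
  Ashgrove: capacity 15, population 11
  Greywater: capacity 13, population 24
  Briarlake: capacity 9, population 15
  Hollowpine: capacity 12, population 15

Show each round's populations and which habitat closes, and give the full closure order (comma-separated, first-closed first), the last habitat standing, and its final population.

Closure order: Elkhorn, Greywater, Dunmere, Briarlake, Hollowpine
Last habitat: Ashgrove with 105 animals

Round 1: Ashgrove=11 Briarlake=15 Dunmere=17 Elkhorn=23 Greywater=24 Hollowpine=15 → close Elkhorn (overflow 16)
  23÷5 = 4 each, +1 to first 3
Round 2: Ashgrove=16 Briarlake=20 Dunmere=22 Greywater=28 Hollowpine=19 → close Greywater (overflow 15)
  28÷4 = 7 each, +1 to first 0
Round 3: Ashgrove=23 Briarlake=27 Dunmere=29 Hollowpine=26 → close Dunmere (overflow 21)
  29÷3 = 9 each, +1 to first 2
Round 4: Ashgrove=33 Briarlake=37 Hollowpine=35 → close Briarlake (overflow 28)
  37÷2 = 18 each, +1 to first 1
Round 5: Ashgrove=52 Hollowpine=53 → close Hollowpine (overflow 41)
  53÷1 = 53 each, +1 to first 0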